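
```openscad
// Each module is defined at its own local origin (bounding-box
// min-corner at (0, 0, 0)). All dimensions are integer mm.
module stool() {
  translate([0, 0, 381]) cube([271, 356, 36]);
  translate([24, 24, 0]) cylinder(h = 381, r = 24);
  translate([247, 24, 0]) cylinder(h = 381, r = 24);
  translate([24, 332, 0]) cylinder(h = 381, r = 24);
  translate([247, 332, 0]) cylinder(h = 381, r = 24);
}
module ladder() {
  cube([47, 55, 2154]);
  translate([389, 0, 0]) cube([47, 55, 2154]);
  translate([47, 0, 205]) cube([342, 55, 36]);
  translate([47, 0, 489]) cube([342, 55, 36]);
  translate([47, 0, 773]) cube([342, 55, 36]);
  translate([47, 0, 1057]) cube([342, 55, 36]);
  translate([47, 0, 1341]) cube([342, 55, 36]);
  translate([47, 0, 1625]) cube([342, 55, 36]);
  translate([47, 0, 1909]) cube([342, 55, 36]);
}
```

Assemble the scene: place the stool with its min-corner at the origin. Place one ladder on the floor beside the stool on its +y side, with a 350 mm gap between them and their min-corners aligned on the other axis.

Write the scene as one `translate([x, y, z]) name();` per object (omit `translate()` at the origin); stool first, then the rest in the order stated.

stool();
translate([0, 706, 0]) ladder();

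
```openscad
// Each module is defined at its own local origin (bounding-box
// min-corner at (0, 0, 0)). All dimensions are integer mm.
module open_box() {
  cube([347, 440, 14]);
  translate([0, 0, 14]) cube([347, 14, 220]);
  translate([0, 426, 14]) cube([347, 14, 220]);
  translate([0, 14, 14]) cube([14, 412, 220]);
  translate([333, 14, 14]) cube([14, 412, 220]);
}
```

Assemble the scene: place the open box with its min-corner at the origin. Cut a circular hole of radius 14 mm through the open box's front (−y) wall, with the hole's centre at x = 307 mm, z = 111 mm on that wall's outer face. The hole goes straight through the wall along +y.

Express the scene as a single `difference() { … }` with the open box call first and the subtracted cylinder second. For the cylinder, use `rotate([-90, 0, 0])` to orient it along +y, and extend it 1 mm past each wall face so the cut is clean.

difference() {
  open_box();
  translate([307, -1, 111]) rotate([-90, 0, 0]) cylinder(h = 16, r = 14);
}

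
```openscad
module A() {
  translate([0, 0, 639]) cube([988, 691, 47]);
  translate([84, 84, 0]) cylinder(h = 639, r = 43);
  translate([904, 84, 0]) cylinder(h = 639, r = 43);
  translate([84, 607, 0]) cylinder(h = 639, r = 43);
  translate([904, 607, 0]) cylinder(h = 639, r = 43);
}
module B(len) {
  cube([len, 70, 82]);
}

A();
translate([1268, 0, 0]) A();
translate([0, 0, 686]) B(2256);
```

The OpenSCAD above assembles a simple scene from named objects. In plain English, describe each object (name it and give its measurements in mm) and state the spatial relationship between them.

A is a table with a 988×691 mm rectangular top, 47 mm thick, top surface at z = 686 mm, supported by four round legs of 86 mm diameter, each leg's bounding box inset 41 mm from the nearest pair of top edges, running from the floor.

B is a rectangular beam 2256 mm long (x), 70 mm deep (y), 82 mm thick (z).

The beam spans the tops of two tables placed 280 mm apart, resting at z = 686 mm.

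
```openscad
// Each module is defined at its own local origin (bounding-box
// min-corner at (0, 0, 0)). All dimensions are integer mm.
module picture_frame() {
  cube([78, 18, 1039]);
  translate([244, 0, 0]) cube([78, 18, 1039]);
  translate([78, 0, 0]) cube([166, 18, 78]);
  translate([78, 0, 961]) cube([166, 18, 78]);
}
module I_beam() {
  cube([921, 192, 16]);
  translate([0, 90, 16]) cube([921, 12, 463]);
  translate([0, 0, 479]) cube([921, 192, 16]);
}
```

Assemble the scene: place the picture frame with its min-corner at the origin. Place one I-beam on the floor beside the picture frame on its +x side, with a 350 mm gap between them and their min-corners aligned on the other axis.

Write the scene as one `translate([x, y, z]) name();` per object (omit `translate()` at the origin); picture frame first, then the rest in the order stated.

picture_frame();
translate([672, 0, 0]) I_beam();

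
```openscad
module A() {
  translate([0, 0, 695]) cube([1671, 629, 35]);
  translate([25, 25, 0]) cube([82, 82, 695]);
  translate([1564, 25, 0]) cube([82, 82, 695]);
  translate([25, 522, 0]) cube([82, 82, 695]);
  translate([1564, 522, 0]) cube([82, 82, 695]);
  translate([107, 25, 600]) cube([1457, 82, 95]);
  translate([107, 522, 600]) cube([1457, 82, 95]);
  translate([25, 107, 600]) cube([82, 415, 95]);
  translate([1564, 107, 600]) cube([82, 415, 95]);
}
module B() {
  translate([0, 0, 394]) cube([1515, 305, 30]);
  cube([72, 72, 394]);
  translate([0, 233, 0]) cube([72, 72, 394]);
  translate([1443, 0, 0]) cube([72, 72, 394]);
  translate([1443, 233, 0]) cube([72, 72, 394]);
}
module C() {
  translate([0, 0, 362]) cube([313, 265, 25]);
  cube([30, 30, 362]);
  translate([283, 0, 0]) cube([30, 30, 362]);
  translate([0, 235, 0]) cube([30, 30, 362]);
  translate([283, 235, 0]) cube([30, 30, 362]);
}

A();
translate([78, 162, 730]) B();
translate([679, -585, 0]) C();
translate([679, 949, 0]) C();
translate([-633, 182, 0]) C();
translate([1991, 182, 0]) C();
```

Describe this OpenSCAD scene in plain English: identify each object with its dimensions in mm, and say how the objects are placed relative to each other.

A is a table with a 1671×629 mm rectangular top, 35 mm thick, top surface at z = 730 mm, supported by four 82×82 mm square legs, each inset 25 mm from the nearest pair of top edges, running from the floor. Four apron rails, 82 mm thick and 95 mm tall, run between adjacent legs with their top edges flush with the underside of the top and their outer faces flush with the legs' outer faces.

B is a long wooden bench with a 1515 mm (x) × 305 mm (y) seat, 30 mm thick, its top surface 424 mm above the floor. Four 72 mm square legs at the seat corners, flush with the edges, run from z = 0 to the seat underside.

C is a four-legged stool. The seat is a 313×265×25 mm slab whose top surface is at z = 387 mm; four square legs, each 30×30 mm in cross-section, run from the floor (z = 0) to the underside of the seat, each flush with a corner of the seat.

The bench is on top of the table, centred. Four stools sit around the table at the −y, +y, −x, +x sides.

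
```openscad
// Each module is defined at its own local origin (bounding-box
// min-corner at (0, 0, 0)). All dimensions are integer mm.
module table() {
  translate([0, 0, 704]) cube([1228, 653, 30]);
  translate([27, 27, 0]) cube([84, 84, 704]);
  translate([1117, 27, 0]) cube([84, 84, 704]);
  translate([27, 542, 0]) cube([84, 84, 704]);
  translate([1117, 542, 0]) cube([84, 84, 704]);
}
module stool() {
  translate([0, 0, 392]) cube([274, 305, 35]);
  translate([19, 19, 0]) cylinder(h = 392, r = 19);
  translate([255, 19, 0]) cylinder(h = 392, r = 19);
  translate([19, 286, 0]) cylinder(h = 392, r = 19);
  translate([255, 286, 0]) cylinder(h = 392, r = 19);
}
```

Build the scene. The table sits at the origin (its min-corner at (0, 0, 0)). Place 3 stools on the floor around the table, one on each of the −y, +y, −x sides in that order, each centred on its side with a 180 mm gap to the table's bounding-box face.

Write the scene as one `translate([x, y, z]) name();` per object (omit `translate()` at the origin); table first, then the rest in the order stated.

table();
translate([477, -485, 0]) stool();
translate([477, 833, 0]) stool();
translate([-454, 174, 0]) stool();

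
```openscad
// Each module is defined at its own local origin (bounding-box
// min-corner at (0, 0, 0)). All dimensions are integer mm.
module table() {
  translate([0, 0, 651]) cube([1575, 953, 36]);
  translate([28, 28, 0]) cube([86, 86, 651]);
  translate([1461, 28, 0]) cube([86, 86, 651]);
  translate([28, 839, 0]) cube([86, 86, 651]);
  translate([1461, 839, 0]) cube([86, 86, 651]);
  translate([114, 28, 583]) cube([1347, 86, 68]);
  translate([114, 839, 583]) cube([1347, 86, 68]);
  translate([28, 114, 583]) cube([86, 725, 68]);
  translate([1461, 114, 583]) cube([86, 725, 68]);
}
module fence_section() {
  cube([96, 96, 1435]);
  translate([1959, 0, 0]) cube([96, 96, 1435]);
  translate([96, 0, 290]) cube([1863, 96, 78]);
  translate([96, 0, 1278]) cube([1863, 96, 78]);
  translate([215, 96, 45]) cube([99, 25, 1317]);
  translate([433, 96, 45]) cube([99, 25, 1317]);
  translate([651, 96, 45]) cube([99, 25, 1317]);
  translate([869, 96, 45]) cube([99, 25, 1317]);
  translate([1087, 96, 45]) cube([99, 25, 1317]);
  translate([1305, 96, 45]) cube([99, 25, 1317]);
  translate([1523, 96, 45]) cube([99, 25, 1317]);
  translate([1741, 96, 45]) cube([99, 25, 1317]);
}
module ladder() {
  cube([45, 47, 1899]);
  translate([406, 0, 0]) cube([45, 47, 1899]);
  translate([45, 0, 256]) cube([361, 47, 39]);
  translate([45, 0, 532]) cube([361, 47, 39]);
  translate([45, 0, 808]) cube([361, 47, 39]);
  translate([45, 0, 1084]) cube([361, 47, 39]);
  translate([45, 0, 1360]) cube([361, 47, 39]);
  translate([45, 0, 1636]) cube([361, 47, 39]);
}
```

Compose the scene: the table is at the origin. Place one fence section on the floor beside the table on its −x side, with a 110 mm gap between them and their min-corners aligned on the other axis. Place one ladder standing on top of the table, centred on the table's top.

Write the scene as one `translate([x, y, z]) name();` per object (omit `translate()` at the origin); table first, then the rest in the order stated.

table();
translate([-2165, 0, 0]) fence_section();
translate([562, 453, 687]) ladder();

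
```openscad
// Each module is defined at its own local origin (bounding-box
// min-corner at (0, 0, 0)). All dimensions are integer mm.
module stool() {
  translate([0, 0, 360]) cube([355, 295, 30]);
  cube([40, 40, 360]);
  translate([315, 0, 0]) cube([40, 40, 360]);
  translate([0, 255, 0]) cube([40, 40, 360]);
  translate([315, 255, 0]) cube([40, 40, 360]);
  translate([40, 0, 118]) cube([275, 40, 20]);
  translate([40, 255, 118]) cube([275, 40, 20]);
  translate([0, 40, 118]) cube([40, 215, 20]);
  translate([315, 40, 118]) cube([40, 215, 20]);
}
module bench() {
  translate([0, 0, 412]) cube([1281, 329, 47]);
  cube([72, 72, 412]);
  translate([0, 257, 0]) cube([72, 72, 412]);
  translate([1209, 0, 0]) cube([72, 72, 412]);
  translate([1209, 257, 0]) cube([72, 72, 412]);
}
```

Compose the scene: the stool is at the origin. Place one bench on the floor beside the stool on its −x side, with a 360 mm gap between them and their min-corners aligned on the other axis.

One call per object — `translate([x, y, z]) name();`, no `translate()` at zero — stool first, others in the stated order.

stool();
translate([-1641, 0, 0]) bench();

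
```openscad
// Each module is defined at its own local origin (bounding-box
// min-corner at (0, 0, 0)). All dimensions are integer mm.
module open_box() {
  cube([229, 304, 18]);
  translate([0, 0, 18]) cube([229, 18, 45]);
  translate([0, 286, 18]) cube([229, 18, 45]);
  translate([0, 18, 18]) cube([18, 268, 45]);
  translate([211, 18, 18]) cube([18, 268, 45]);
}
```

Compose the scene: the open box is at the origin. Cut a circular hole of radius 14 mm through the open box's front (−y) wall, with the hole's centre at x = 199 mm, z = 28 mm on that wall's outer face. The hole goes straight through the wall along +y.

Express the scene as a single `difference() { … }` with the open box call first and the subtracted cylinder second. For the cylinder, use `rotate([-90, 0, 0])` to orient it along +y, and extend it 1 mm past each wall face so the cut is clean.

difference() {
  open_box();
  translate([199, -1, 28]) rotate([-90, 0, 0]) cylinder(h = 20, r = 14);
}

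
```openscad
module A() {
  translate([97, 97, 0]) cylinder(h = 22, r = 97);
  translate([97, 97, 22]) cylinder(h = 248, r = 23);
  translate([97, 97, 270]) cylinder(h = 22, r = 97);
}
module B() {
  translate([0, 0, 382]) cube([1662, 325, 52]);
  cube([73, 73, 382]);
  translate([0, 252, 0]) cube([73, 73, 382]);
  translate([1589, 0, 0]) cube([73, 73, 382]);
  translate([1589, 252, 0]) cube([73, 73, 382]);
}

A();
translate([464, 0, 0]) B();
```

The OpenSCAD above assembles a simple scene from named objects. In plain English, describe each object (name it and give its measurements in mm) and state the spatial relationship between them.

A is a spool: two coaxial disc flanges of radius 97 mm and thickness 22 mm, joined by a core cylinder of radius 23 mm and height 248 mm. The lower flange rests on z = 0 and the three cylinders share a vertical axis.

B is a bench: a 1662×325 mm seat slab, 52 mm thick, top at z = 434 mm, on four 73×73 mm square legs flush with the seat corners and standing on z = 0.

The bench is on the floor beside the spool on its +x side.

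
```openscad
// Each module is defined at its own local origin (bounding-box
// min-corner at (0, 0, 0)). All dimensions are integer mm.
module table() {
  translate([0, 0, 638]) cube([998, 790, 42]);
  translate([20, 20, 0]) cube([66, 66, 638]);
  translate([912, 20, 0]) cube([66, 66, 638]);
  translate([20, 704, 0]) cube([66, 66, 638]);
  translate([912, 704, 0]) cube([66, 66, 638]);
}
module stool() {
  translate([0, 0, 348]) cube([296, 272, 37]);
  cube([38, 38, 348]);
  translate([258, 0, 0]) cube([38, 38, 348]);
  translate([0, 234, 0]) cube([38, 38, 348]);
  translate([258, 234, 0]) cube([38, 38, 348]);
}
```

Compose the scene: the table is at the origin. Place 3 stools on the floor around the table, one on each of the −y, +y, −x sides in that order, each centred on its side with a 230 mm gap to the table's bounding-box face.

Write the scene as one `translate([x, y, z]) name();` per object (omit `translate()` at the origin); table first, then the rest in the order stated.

table();
translate([351, -502, 0]) stool();
translate([351, 1020, 0]) stool();
translate([-526, 259, 0]) stool();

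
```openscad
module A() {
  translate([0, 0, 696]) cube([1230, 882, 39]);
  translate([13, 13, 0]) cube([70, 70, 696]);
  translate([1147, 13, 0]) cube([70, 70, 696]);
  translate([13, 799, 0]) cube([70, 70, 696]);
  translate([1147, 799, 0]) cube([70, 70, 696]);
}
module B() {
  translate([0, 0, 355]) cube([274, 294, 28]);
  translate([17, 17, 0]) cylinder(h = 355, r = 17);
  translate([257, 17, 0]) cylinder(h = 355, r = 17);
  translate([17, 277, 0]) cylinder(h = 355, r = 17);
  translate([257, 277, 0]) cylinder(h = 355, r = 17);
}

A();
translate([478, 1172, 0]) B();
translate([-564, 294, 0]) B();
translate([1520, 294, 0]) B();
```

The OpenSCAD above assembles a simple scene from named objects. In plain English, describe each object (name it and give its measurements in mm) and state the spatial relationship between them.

A is a table with a 1230×882 mm rectangular top, 39 mm thick, top surface at z = 735 mm, supported by four 70×70 mm square legs, each inset 13 mm from the nearest pair of top edges, running from the floor.

B is a four-legged stool. The seat is 274×294 mm, 28 mm thick, top at z = 383 mm. It stands on four round legs, each 34 mm in diameter, from z = 0 to the seat underside, each leg's axis is inset half a diameter from the nearest pair of seat edges (so the leg's bounding box is flush with the corner).

Three stools sit around the table at the +y, −x, +x sides.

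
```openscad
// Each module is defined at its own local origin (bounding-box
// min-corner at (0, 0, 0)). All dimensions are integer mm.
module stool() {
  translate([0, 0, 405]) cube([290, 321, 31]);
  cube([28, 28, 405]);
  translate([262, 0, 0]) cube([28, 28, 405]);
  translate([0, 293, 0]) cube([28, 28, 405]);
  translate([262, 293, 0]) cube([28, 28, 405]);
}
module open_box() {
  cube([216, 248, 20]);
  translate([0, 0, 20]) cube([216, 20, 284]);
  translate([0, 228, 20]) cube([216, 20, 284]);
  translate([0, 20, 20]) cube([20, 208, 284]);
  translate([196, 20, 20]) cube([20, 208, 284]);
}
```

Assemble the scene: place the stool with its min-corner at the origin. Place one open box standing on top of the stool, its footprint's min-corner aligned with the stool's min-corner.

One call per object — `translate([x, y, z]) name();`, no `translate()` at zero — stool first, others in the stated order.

stool();
translate([0, 0, 436]) open_box();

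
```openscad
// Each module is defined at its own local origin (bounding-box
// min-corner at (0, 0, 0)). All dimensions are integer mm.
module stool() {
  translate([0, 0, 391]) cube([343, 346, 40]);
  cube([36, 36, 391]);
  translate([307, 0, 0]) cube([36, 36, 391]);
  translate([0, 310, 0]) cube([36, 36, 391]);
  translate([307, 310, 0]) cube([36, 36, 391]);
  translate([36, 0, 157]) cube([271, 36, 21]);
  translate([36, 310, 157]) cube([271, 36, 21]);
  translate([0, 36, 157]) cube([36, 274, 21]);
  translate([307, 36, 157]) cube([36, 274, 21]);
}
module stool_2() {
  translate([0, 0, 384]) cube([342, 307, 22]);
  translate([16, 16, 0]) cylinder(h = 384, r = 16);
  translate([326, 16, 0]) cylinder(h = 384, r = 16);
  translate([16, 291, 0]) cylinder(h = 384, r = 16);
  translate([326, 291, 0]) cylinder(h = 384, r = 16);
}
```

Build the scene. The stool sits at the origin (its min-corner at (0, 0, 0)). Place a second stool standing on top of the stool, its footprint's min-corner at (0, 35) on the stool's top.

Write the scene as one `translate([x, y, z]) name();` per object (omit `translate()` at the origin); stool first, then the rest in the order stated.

stool();
translate([0, 35, 431]) stool_2();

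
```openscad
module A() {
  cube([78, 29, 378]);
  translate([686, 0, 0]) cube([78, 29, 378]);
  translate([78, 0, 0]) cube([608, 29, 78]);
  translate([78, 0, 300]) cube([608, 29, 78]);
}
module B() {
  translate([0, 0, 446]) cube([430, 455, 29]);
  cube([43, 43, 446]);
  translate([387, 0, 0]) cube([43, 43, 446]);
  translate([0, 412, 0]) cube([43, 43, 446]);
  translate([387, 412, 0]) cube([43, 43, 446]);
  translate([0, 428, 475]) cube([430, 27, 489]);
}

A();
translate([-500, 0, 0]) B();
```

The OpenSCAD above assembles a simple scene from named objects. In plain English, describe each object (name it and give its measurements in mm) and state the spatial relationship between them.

A is a rectangular picture frame lying in the x–z plane (depth along y). The opening is 608 mm wide (x) by 222 mm tall (z), surrounded by a border 78 mm wide on all four sides. The frame is 29 mm deep and is made of two full-height vertical stiles with two horizontal rails fitted between them.

B is a chair. The seat is a 430×455×29 mm slab with its top at z = 475 mm, on four 43×43 mm corner legs (flush with the seat edges, standing on z = 0). A flat backrest 27 mm thick, 489 mm tall, spans the full seat width and rises from the seat top along its +y edge, rear face flush with the rear of the seat.

The chair is on the floor beside the picture frame on its −x side.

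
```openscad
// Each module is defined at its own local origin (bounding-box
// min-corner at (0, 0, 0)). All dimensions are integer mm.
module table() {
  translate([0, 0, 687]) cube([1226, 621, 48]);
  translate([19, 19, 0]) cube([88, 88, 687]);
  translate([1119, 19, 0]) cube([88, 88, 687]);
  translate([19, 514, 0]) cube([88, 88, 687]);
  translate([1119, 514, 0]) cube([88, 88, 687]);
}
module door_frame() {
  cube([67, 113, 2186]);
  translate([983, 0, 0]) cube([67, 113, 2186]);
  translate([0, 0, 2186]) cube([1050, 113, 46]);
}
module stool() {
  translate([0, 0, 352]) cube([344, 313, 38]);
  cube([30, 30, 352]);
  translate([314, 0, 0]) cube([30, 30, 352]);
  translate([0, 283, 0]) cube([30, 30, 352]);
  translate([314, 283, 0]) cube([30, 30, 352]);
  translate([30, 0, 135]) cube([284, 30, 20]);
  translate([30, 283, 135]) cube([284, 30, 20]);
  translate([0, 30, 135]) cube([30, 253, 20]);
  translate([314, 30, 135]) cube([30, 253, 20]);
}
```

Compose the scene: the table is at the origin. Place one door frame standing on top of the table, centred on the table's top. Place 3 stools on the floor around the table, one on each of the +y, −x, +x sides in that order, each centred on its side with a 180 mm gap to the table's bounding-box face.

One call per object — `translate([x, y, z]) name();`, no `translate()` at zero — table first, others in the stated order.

table();
translate([88, 254, 735]) door_frame();
translate([441, 801, 0]) stool();
translate([-524, 154, 0]) stool();
translate([1406, 154, 0]) stool();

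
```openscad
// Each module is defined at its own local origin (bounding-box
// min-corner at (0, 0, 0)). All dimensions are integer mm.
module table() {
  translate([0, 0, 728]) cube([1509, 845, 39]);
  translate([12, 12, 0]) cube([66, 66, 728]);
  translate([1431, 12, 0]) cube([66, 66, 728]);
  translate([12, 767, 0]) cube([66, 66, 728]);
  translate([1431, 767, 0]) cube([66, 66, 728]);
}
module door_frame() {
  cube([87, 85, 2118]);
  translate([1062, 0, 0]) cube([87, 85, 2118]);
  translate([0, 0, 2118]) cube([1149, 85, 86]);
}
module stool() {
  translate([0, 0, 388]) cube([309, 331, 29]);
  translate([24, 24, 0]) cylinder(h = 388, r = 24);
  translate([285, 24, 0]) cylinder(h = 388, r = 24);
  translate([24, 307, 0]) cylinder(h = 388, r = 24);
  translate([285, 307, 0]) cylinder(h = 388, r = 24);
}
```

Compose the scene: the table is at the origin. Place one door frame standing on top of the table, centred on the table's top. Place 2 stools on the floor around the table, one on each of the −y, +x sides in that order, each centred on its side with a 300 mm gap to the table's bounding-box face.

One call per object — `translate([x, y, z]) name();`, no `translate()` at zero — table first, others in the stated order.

table();
translate([180, 380, 767]) door_frame();
translate([600, -631, 0]) stool();
translate([1809, 257, 0]) stool();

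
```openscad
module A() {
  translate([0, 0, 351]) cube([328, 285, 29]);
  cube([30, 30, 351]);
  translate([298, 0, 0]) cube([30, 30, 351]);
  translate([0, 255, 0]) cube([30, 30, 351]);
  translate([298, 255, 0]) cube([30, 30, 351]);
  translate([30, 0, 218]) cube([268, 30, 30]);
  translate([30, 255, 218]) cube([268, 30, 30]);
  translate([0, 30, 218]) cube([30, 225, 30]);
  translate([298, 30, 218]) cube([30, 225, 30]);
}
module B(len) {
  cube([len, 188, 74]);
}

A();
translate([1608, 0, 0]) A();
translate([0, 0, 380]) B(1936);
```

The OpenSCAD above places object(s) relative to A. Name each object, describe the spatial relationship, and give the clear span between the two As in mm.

Second stool starts at x = 1608; first ends at x = 328; clear span = 1608 − 328 = 1280 mm.

A is a stool. B is a beam. A beam spans the tops of two stools. The clear span between the two stools is 1280 mm.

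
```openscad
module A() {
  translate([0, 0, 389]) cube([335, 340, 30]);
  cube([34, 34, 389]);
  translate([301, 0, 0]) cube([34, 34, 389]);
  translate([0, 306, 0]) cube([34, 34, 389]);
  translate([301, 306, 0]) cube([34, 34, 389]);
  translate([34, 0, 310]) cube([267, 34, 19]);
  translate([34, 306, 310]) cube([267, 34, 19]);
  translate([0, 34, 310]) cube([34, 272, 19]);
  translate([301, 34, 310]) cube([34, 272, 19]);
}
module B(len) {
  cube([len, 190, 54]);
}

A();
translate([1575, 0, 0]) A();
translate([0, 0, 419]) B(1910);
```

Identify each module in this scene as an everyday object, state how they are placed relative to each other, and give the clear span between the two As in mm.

Second stool starts at x = 1575; first ends at x = 335; clear span = 1575 − 335 = 1240 mm.

A is a stool. B is a beam. A beam spans the tops of two stools. The clear span between the two stools is 1240 mm.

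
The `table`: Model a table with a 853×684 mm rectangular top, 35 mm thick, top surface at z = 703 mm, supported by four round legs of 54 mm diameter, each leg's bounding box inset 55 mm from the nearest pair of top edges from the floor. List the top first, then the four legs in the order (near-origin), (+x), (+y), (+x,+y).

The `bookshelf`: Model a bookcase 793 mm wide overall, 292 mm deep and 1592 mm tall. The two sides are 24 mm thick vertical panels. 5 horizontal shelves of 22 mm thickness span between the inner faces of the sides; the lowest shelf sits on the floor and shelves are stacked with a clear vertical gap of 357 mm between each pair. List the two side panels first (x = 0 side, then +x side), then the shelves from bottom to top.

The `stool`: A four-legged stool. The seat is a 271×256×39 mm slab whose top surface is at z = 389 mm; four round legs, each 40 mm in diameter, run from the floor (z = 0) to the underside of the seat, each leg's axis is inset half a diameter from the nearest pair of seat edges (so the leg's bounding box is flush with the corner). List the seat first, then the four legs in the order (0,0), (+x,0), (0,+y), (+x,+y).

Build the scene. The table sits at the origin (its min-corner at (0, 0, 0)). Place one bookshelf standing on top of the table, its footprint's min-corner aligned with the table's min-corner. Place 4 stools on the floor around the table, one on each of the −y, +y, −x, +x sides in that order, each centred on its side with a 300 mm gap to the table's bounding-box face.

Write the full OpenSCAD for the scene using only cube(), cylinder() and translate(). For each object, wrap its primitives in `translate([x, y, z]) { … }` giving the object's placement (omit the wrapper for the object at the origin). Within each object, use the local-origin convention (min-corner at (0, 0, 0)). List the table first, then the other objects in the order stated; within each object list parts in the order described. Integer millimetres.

translate([0, 0, 668]) cube([853, 684, 35]);
translate([82, 82, 0]) cylinder(h = 668, r = 27);
translate([771, 82, 0]) cylinder(h = 668, r = 27);
translate([82, 602, 0]) cylinder(h = 668, r = 27);
translate([771, 602, 0]) cylinder(h = 668, r = 27);
translate([0, 0, 703]) {
  cube([24, 292, 1592]);
  translate([769, 0, 0]) cube([24, 292, 1592]);
  translate([24, 0, 0]) cube([745, 292, 22]);
  translate([24, 0, 379]) cube([745, 292, 22]);
  translate([24, 0, 758]) cube([745, 292, 22]);
  translate([24, 0, 1137]) cube([745, 292, 22]);
  translate([24, 0, 1516]) cube([745, 292, 22]);
}
translate([291, -556, 0]) {
  translate([0, 0, 350]) cube([271, 256, 39]);
  translate([20, 20, 0]) cylinder(h = 350, r = 20);
  translate([251, 20, 0]) cylinder(h = 350, r = 20);
  translate([20, 236, 0]) cylinder(h = 350, r = 20);
  translate([251, 236, 0]) cylinder(h = 350, r = 20);
}
translate([291, 984, 0]) {
  translate([0, 0, 350]) cube([271, 256, 39]);
  translate([20, 20, 0]) cylinder(h = 350, r = 20);
  translate([251, 20, 0]) cylinder(h = 350, r = 20);
  translate([20, 236, 0]) cylinder(h = 350, r = 20);
  translate([251, 236, 0]) cylinder(h = 350, r = 20);
}
translate([-571, 214, 0]) {
  translate([0, 0, 350]) cube([271, 256, 39]);
  translate([20, 20, 0]) cylinder(h = 350, r = 20);
  translate([251, 20, 0]) cylinder(h = 350, r = 20);
  translate([20, 236, 0]) cylinder(h = 350, r = 20);
  translate([251, 236, 0]) cylinder(h = 350, r = 20);
}
translate([1153, 214, 0]) {
  translate([0, 0, 350]) cube([271, 256, 39]);
  translate([20, 20, 0]) cylinder(h = 350, r = 20);
  translate([251, 20, 0]) cylinder(h = 350, r = 20);
  translate([20, 236, 0]) cylinder(h = 350, r = 20);
  translate([251, 236, 0]) cylinder(h = 350, r = 20);
}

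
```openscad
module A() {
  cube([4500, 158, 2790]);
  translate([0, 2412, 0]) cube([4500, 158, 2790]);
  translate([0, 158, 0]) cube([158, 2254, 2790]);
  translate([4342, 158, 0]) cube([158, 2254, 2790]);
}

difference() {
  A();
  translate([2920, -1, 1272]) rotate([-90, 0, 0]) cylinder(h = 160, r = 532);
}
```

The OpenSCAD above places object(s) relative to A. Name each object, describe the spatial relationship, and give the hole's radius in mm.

A is a house frame. The house frame has a circular hole through its front wall. The hole's radius is 532 mm.

The subtracted cylinder has r = 532 mm.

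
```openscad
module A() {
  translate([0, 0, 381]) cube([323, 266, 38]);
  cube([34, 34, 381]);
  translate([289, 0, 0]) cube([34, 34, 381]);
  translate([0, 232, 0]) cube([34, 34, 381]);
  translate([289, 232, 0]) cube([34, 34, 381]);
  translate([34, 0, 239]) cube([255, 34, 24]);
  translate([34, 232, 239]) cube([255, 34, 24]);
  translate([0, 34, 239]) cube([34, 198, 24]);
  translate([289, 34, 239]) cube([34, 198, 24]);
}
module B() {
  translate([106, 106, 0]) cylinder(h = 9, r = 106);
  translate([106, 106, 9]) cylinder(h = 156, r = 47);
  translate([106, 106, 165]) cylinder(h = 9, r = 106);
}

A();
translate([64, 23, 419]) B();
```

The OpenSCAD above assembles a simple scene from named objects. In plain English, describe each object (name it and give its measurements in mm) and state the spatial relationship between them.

A is a four-legged stool. The seat is a 323×266×38 mm slab whose top surface is at z = 419 mm; four square legs, each 34×34 mm in cross-section, run from the floor (z = 0) to the underside of the seat, each flush with a corner of the seat. Four stretchers, 34 mm wide and 24 mm tall, connect adjacent legs with their undersides at z = 239 mm, each running between the inner faces of the legs it joins and aligned with the legs' outer faces on the other axis.

B is a spool: two coaxial disc flanges of radius 106 mm and thickness 9 mm, joined by a core cylinder of radius 47 mm and height 156 mm. The lower flange rests on z = 0 and the three cylinders share a vertical axis.

The spool is on top of the stool.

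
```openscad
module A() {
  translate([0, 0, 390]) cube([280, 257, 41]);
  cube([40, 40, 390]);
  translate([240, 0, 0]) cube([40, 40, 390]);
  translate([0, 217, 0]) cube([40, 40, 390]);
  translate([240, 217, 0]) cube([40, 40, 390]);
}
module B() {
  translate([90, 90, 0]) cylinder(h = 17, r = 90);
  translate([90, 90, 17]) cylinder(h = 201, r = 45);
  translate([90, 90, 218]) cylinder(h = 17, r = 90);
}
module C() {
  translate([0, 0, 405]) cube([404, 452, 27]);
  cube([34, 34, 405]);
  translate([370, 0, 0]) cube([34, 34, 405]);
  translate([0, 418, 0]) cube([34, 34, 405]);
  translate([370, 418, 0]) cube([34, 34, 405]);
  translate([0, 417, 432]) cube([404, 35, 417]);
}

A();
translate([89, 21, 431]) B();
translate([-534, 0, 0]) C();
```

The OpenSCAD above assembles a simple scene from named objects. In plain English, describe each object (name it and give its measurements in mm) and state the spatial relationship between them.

A is a four-legged stool. The seat is a 280×257×41 mm slab whose top surface is at z = 431 mm; four square legs, each 40×40 mm in cross-section, run from the floor (z = 0) to the underside of the seat, each flush with a corner of the seat.

B is a spool: two coaxial disc flanges of radius 90 mm and thickness 17 mm, joined by a core cylinder of radius 45 mm and height 201 mm. The lower flange rests on z = 0 and the three cylinders share a vertical axis.

C is a chair: 404×452 mm seat, 27 mm thick, top at z = 432 mm, on four 34 mm square corner legs flush with the seat edges. A 35 mm thick backrest slab spans the full seat width, extending 417 mm above the seat top, its back face flush with the seat's +y edge.

The spool is on top of the stool. The chair is on the floor beside the stool on its −x side.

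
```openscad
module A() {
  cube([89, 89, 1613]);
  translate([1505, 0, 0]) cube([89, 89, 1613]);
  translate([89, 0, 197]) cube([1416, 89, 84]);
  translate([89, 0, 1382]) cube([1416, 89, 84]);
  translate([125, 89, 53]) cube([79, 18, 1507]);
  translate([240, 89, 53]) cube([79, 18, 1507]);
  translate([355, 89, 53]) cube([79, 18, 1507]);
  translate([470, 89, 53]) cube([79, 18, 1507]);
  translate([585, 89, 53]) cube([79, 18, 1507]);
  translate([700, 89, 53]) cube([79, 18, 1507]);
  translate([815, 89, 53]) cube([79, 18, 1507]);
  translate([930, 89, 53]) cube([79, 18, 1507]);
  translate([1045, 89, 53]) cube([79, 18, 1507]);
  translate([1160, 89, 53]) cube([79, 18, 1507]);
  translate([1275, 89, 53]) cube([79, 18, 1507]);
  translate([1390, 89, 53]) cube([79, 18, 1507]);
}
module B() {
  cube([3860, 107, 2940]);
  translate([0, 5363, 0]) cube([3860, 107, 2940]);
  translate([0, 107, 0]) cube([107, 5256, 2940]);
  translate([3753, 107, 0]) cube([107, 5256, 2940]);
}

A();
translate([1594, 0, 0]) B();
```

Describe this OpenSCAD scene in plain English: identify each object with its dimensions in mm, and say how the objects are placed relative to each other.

A is a fence section. Two 89×89 mm posts, 1613 mm tall, stand on the floor with a clear span of 1416 mm between their inner faces. Two horizontal rails of 89×84 mm section span the gap between the posts with their undersides at z = 197 mm and z = 1382 mm, flush with the posts' −y face. 12 pickets, each 79 mm wide, 18 mm thick and 1507 mm tall, are fixed to the +y face of the rails with their bottoms at z = 53 mm, evenly spaced across the span with equal gaps (rounded down to the nearest mm) at the −x end and between each pair — any rounding remainder accumulates at the +x end.

B is the wall frame of a small rectangular building: four walls, each 2940 mm tall and 107 mm thick, enclosing a footprint 3860 mm (x) by 5470 mm (y) outside-to-outside, with no floor or roof. The front and back walls (the −y and +y sides) span the full width; the two side walls fit between them.

The house frame is against the fence section's +x side, with their −y faces flush.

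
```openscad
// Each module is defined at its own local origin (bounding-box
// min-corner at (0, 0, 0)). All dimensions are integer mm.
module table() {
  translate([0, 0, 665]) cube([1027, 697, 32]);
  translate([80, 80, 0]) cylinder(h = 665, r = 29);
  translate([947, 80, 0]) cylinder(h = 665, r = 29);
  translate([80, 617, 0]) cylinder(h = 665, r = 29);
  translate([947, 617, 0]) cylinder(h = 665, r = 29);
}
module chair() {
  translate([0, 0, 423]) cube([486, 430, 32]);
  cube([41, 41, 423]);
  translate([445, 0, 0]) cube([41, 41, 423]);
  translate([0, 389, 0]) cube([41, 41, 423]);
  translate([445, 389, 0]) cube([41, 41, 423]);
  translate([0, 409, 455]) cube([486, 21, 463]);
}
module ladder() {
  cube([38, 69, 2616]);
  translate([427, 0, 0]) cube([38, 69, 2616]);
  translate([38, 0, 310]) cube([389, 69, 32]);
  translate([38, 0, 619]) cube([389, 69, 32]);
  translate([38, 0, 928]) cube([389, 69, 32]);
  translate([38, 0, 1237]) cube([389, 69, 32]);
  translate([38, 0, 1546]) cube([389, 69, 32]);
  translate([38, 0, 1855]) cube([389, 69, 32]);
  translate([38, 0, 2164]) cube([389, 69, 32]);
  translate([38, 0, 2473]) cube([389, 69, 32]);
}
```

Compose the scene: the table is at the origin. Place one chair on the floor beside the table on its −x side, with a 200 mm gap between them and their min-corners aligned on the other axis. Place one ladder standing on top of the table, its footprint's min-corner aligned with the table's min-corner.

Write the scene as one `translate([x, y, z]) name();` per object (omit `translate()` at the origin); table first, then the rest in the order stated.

table();
translate([-686, 0, 0]) chair();
translate([0, 0, 697]) ladder();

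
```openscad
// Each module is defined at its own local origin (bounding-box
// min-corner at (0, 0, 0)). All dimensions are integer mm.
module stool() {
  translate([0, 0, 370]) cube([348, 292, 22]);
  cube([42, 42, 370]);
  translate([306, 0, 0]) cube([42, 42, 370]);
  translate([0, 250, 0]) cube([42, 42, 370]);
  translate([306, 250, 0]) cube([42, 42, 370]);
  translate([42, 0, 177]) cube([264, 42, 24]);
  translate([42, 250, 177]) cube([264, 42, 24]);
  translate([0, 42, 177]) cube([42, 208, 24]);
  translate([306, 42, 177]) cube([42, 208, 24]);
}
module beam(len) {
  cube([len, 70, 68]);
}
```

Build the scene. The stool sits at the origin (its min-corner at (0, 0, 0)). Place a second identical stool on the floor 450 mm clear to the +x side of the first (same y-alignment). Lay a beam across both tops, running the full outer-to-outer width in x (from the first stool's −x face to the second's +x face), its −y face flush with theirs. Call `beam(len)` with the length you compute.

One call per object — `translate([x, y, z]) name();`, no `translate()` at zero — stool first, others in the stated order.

stool();
translate([798, 0, 0]) stool();
translate([0, 0, 392]) beam(1146);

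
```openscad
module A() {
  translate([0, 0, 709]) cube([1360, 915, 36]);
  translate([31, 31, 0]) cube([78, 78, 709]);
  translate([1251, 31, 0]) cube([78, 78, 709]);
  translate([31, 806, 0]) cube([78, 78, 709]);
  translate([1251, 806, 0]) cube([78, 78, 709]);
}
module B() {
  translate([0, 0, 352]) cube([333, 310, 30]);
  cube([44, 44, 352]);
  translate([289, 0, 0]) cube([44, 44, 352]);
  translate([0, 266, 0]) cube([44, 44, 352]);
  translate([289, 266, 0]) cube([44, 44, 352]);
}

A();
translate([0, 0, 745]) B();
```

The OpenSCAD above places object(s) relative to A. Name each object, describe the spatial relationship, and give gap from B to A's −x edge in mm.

The stool's min-x is at 0; the table's min-x is 0; gap = 0 mm.

A is a table. B is a stool. The stool is on top of the table. The gap from the stool to the table's −x edge is 0 mm.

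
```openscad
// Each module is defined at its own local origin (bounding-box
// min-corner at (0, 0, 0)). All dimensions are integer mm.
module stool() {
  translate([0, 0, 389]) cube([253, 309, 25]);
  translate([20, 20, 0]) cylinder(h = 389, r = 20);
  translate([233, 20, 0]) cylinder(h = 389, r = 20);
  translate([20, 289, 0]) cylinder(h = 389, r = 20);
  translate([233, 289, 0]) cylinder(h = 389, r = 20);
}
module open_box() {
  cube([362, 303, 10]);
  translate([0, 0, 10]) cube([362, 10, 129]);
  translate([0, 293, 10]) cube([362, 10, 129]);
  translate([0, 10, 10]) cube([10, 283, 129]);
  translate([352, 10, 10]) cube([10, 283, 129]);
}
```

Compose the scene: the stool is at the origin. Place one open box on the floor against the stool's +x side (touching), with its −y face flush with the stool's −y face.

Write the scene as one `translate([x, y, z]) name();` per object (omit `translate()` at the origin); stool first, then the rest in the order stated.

stool();
translate([253, 0, 0]) open_box();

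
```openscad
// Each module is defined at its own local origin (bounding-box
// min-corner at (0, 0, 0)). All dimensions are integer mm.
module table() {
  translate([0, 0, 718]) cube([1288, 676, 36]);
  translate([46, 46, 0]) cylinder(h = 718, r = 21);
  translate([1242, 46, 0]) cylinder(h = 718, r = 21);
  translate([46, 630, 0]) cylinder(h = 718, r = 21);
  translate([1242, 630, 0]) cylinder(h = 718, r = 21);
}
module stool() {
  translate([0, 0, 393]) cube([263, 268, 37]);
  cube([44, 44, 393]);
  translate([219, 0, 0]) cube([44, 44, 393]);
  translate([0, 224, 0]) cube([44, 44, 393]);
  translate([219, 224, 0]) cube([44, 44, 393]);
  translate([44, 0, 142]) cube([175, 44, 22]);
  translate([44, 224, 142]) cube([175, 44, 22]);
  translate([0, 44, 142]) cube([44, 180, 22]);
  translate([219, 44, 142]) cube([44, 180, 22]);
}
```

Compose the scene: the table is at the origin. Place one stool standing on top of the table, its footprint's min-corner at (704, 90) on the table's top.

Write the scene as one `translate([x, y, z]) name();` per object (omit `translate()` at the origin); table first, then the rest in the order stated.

table();
translate([704, 90, 754]) stool();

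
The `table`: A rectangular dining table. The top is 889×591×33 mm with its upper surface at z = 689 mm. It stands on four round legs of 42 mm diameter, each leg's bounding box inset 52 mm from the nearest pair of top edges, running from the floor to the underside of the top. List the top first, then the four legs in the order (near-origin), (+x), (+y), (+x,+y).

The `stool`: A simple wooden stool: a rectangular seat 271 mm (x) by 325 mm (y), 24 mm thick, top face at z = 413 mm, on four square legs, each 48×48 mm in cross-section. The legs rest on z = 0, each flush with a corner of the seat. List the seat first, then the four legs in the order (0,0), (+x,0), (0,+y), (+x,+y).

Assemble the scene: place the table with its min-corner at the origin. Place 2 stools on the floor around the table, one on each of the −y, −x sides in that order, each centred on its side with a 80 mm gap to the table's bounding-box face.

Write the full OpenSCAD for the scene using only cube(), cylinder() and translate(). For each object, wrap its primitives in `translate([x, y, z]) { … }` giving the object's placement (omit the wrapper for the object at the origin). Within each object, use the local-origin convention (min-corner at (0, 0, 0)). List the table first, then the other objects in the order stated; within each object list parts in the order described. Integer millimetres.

translate([0, 0, 656]) cube([889, 591, 33]);
translate([73, 73, 0]) cylinder(h = 656, r = 21);
translate([816, 73, 0]) cylinder(h = 656, r = 21);
translate([73, 518, 0]) cylinder(h = 656, r = 21);
translate([816, 518, 0]) cylinder(h = 656, r = 21);
translate([309, -405, 0]) {
  translate([0, 0, 389]) cube([271, 325, 24]);
  cube([48, 48, 389]);
  translate([223, 0, 0]) cube([48, 48, 389]);
  translate([0, 277, 0]) cube([48, 48, 389]);
  translate([223, 277, 0]) cube([48, 48, 389]);
}
translate([-351, 133, 0]) {
  translate([0, 0, 389]) cube([271, 325, 24]);
  cube([48, 48, 389]);
  translate([223, 0, 0]) cube([48, 48, 389]);
  translate([0, 277, 0]) cube([48, 48, 389]);
  translate([223, 277, 0]) cube([48, 48, 389]);
}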